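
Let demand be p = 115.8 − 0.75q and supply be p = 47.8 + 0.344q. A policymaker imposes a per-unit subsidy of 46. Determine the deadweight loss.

Competitive equilibrium: 115.8 − 0.75q = 47.8 + 0.344q → q* = 62.1572, p* = 69.1821.
The subsidy lowers effective supply by 46: p = 1.8 + 0.344q.
New quantity: 115.8 − 0.75q = 1.8 + 0.344q → q' = 104.2048.
Overproduction Δq = 104.2048 − 62.1572 = 42.0476; wedge = subsidy = 46.
Deadweight loss = ½ × 42.0476 × 46 = 967.09.

967.09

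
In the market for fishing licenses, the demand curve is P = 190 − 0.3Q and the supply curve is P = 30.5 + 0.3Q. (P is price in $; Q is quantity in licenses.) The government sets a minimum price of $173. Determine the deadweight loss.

Competitive equilibrium: 190 − 0.3Q = 30.5 + 0.3Q → Q* = 265.83333, P* = 110.25.
At the floor P = 173, quantity demanded = (190 − 173)/0.3 = 56.66667.
Sellers' marginal cost at Q' = 56.66667: 30.5 + 0.3·56.66667 = 47.5.
ΔQ = 265.83333 − 56.66667 = 209.16666; wedge = 173 − 47.5 = 125.5.
Welfare loss = ½ × 209.16666 × 125.5 = $13125.21.

$13125.21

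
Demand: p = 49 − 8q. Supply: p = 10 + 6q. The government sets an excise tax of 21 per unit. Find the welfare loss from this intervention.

Competitive equilibrium: 49 − 8q = 10 + 6q → q* = 2.7857, p* = 26.7143.
With the tax, the buyer price exceeds the seller price by 21: (49 − 8q) − (10 + 6q) = 21 → q' = 1.2857.
Δq = 2.7857 − 1.2857 = 1.5; the wedge equals the tax, 21.
Deadweight loss = ½ × 1.5 × 21 = 15.75.

15.75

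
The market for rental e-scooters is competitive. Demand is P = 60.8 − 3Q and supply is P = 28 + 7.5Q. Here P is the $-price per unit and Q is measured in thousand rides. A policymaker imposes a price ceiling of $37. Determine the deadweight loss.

$19.43 thousand

Competitive equilibrium: 60.8 − 3Q = 28 + 7.5Q → Q* = 3.1238, P* = 51.4286.
At the ceiling P = 37, quantity supplied = (37 − 28)/7.5 = 1.2.
Willingness to pay at Q' = 1.2: 60.8 − 3·1.2 = 57.2.
ΔQ = 3.1238 − 1.2 = 1.9238; wedge = 57.2 − 37 = 20.2.
Deadweight loss = ½ × 1.9238 × 20.2 = $19.43 thousand.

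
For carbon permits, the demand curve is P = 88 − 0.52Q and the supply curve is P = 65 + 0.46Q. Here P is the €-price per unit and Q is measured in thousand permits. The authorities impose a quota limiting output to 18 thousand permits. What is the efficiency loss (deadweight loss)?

Competitive equilibrium: 88 − 0.52Q = 65 + 0.46Q → Q* = 23.4694, P* = 75.7959.
At Q = 18: demand price = 88 − 0.52·18 = 78.64; supply price = 65 + 0.46·18 = 73.28.
ΔQ = 23.4694 − 18 = 5.4694; wedge = 78.64 − 73.28 = 5.36.
Deadweight loss = ½ × 5.4694 × 5.36 = €14.66 thousand.

€14.66 thousand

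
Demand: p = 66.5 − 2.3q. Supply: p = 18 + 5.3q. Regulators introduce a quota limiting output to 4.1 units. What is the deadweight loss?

19.78

Competitive equilibrium: 66.5 − 2.3q = 18 + 5.3q → q* = 6.3816, p* = 51.8224.
At q = 4.1: demand price = 66.5 − 2.3·4.1 = 57.07; supply price = 18 + 5.3·4.1 = 39.73.
Δq = 6.3816 − 4.1 = 2.2816; wedge = 57.07 − 39.73 = 17.34.
DWL = ½ × 2.2816 × 17.34 = 19.78.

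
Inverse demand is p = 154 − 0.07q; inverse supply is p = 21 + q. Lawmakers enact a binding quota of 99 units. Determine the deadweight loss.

Competitive equilibrium: 154 − 0.07q = 21 + q → q* = 124.2991, p* = 145.2991.
At q = 99: demand price = 154 − 0.07·99 = 147.07; supply price = 21 + 1·99 = 120.
Δq = 124.2991 − 99 = 25.2991; wedge = 147.07 − 120 = 27.07.
DWL = ½ × 25.2991 × 27.07 = 342.42.

342.42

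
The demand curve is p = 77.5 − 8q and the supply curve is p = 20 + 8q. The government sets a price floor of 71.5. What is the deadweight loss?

64.70

Competitive equilibrium: 77.5 − 8q = 20 + 8q → q* = 3.5938, p* = 48.75.
At the floor p = 71.5, quantity demanded = (77.5 − 71.5)/8 = 0.75.
Sellers' marginal cost at q' = 0.75: 20 + 8·0.75 = 26.
Δq = 3.5938 − 0.75 = 2.8438; wedge = 71.5 − 26 = 45.5.
Deadweight loss = ½ × 2.8438 × 45.5 = 64.70.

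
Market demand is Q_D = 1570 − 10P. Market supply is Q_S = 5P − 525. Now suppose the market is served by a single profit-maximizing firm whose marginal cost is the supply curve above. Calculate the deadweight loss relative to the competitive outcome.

In inverse form: demand P = 157 − 0.1Q, supply P = 105 + 0.2Q.
Competitive equilibrium: 157 − 0.1Q = 105 + 0.2Q → Q* = 173.3333, P* = 139.6667.
Marginal revenue: MR = 157 − 0.2Q. Set MR = MC: 157 − 0.2Q = 105 + 0.2Q → Q_m = 130.
Price P_m = 157 − 0.1·130 = 144; MC(Q_m) = 105 + 0.2·130 = 131.
Competitive Q* = 173.3333, so ΔQ = 43.3333; wedge = 144 − 131 = 13.
Welfare loss = ½ × 43.3333 × 13 = 281.67.

281.67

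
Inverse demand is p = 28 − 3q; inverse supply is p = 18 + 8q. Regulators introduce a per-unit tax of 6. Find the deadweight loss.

Competitive equilibrium: 28 − 3q = 18 + 8q → q* = 0.9091, p* = 25.2727.
With the tax, the buyer price exceeds the seller price by 6: (28 − 3q) − (18 + 8q) = 6 → q' = 0.3636.
Δq = 0.9091 − 0.3636 = 0.5455; the wedge equals the tax, 6.
Deadweight loss = ½ × 0.5455 × 6 = 1.64.

1.64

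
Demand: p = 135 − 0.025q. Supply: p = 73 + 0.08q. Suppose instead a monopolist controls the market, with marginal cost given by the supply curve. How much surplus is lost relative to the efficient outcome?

676.95

Competitive equilibrium: 135 − 0.025q = 73 + 0.08q → q* = 590.4762, p* = 120.2381.
Marginal revenue: MR = 135 − 0.05q. Set MR = MC: 135 − 0.05q = 73 + 0.08q → q_m = 476.9231.
Price p_m = 135 − 0.025·476.9231 = 123.0769; MC(q_m) = 73 + 0.08·476.9231 = 111.1538.
Competitive q* = 590.4762, so Δq = 113.5531; wedge = 123.0769 − 111.1538 = 11.9231.
DWL = ½ × 113.5531 × 11.9231 = 676.95.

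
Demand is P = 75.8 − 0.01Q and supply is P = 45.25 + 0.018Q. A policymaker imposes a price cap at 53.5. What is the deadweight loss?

5605

Competitive equilibrium: 75.8 − 0.01Q = 45.25 + 0.018Q → Q* = 1091.0714286, P* = 64.8892857.
At the ceiling P = 53.5, quantity supplied = (53.5 − 45.25)/0.018 = 458.3333333.
Willingness to pay at Q' = 458.3333333: 75.8 − 0.01·458.3333333 = 71.2166667.
ΔQ = 1091.0714286 − 458.3333333 = 632.7380953; wedge = 71.2166667 − 53.5 = 17.7166667.
DWL = ½ × 632.7380953 × 17.7166667 = 5605.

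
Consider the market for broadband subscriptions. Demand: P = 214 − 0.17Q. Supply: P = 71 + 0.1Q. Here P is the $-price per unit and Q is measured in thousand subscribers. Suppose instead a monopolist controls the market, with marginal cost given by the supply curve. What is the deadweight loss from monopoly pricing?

$5652.89 thousand

Competitive equilibrium: 214 − 0.17Q = 71 + 0.1Q → Q* = 529.6296, P* = 123.963.
Marginal revenue: MR = 214 − 0.34Q. Set MR = MC: 214 − 0.34Q = 71 + 0.1Q → Q_m = 325.
Price P_m = 214 − 0.17·325 = 158.75; MC(Q_m) = 71 + 0.1·325 = 103.5.
Competitive Q* = 529.6296, so ΔQ = 204.6296; wedge = 158.75 − 103.5 = 55.25.
Deadweight loss = ½ × 204.6296 × 55.25 = $5652.89 thousand.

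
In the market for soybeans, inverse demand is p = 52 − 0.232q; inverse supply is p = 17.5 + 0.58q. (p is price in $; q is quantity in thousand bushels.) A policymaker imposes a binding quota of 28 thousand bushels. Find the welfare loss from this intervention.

$85.22 thousand

Competitive equilibrium: 52 − 0.232q = 17.5 + 0.58q → q* = 42.4877, p* = 42.1429.
At q = 28: demand price = 52 − 0.232·28 = 45.504; supply price = 17.5 + 0.58·28 = 33.74.
Δq = 42.4877 − 28 = 14.4877; wedge = 45.504 − 33.74 = 11.764.
Deadweight loss = ½ × 14.4877 × 11.764 = $85.22 thousand.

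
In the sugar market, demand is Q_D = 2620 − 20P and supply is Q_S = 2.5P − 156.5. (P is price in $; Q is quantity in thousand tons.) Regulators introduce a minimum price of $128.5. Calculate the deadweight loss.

$2340.90 thousand

In inverse form: demand P = 131 − 0.05Q, supply P = 62.6 + 0.4Q.
Competitive equilibrium: 131 − 0.05Q = 62.6 + 0.4Q → Q* = 152, P* = 123.4.
At the floor P = 128.5, quantity demanded = (131 − 128.5)/0.05 = 50.
Sellers' marginal cost at Q' = 50: 62.6 + 0.4·50 = 82.6.
ΔQ = 152 − 50 = 102; wedge = 128.5 − 82.6 = 45.9.
DWL = ½ × 102 × 45.9 = $2340.90 thousand.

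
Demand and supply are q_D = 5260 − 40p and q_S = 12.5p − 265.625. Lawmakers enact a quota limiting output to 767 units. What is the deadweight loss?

In inverse form: demand p = 131.5 − 0.025q, supply p = 21.25 + 0.08q.
Competitive equilibrium: 131.5 − 0.025q = 21.25 + 0.08q → q* = 1050, p* = 105.25.
At q = 767: demand price = 131.5 − 0.025·767 = 112.325; supply price = 21.25 + 0.08·767 = 82.61.
Δq = 1050 − 767 = 283; wedge = 112.325 − 82.61 = 29.715.
Deadweight loss = ½ × 283 × 29.715 = 4204.67.

4204.67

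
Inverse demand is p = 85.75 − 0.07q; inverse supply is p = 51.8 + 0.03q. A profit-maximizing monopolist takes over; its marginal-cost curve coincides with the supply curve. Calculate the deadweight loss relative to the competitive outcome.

Competitive equilibrium: 85.75 − 0.07q = 51.8 + 0.03q → q* = 339.5, p* = 61.985.
Marginal revenue: MR = 85.75 − 0.14q. Set MR = MC: 85.75 − 0.14q = 51.8 + 0.03q → q_m = 199.7059.
Price p_m = 85.75 − 0.07·199.7059 = 71.7706; MC(q_m) = 51.8 + 0.03·199.7059 = 57.7912.
Competitive q* = 339.5, so Δq = 139.7941; wedge = 71.7706 − 57.7912 = 13.9794.
Welfare loss = ½ × 139.7941 × 13.9794 = 977.12.

977.12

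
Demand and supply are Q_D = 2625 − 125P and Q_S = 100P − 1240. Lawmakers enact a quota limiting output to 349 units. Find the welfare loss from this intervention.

In inverse form: demand P = 21 − 0.008Q, supply P = 12.4 + 0.01Q.
Competitive equilibrium: 21 − 0.008Q = 12.4 + 0.01Q → Q* = 477.7778, P* = 17.1778.
At Q = 349: demand price = 21 − 0.008·349 = 18.208; supply price = 12.4 + 0.01·349 = 15.89.
ΔQ = 477.7778 − 349 = 128.7778; wedge = 18.208 − 15.89 = 2.318.
DWL = ½ × 128.7778 × 2.318 = 149.25.

149.25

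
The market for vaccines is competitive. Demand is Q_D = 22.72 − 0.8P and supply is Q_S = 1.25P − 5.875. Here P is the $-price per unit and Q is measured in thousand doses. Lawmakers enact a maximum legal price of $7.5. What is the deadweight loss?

$66.60 thousand

In inverse form: demand P = 28.4 − 1.25Q, supply P = 4.7 + 0.8Q.
Competitive equilibrium: 28.4 − 1.25Q = 4.7 + 0.8Q → Q* = 11.561, P* = 13.9488.
At the ceiling P = 7.5, quantity supplied = (7.5 − 4.7)/0.8 = 3.5.
Willingness to pay at Q' = 3.5: 28.4 − 1.25·3.5 = 24.025.
ΔQ = 11.561 − 3.5 = 8.061; wedge = 24.025 − 7.5 = 16.525.
DWL = ½ × 8.061 × 16.525 = $66.60 thousand.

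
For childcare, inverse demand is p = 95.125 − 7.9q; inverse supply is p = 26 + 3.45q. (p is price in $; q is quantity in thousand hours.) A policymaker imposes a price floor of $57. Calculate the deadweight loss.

Competitive equilibrium: 95.125 − 7.9q = 26 + 3.45q → q* = 6.0903, p* = 47.0116.
At the floor p = 57, quantity demanded = (95.125 − 57)/7.9 = 4.8259.
Sellers' marginal cost at q' = 4.8259: 26 + 3.45·4.8259 = 42.6494.
Δq = 6.0903 − 4.8259 = 1.2644; wedge = 57 − 42.6494 = 14.3506.
DWL = ½ × 1.2644 × 14.3506 = $9.07 thousand.

$9.07 thousand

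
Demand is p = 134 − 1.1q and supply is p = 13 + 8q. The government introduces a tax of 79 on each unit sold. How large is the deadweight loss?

342.91

Competitive equilibrium: 134 − 1.1q = 13 + 8q → q* = 13.2967, p* = 119.3736.
With the tax, the buyer price exceeds the seller price by 79: (134 − 1.1q) − (13 + 8q) = 79 → q' = 4.6154.
Δq = 13.2967 − 4.6154 = 8.6813; the wedge equals the tax, 79.
The triangle = ½ × 8.6813 × 79 = 342.91.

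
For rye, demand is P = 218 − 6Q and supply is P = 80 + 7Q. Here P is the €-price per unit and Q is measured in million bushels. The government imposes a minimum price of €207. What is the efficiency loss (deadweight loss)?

Competitive equilibrium: 218 − 6Q = 80 + 7Q → Q* = 10.6154, P* = 154.3077.
At the floor P = 207, quantity demanded = (218 − 207)/6 = 1.8333.
Sellers' marginal cost at Q' = 1.8333: 80 + 7·1.8333 = 92.8331.
ΔQ = 10.6154 − 1.8333 = 8.7821; wedge = 207 − 92.8331 = 114.1669.
Deadweight loss = ½ × 8.7821 × 114.1669 = €501.31 million.

€501.31 million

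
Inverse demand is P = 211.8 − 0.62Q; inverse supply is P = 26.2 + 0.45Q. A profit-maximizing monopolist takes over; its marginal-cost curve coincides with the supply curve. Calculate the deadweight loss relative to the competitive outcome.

Competitive equilibrium: 211.8 − 0.62Q = 26.2 + 0.45Q → Q* = 173.4579, P* = 104.2561.
Marginal revenue: MR = 211.8 − 1.24Q. Set MR = MC: 211.8 − 1.24Q = 26.2 + 0.45Q → Q_m = 109.8225.
Price P_m = 211.8 − 0.62·109.8225 = 143.7101; MC(Q_m) = 26.2 + 0.45·109.8225 = 75.6201.
Competitive Q* = 173.4579, so ΔQ = 63.6354; wedge = 143.7101 − 75.6201 = 68.09.
Deadweight loss = ½ × 63.6354 × 68.09 = 2166.47.

2166.47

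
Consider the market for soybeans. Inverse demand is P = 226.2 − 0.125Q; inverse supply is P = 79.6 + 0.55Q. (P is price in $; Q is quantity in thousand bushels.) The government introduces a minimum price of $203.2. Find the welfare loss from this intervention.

Competitive equilibrium: 226.2 − 0.125Q = 79.6 + 0.55Q → Q* = 217.1852, P* = 199.0519.
At the floor P = 203.2, quantity demanded = (226.2 − 203.2)/0.125 = 184.
Sellers' marginal cost at Q' = 184: 79.6 + 0.55·184 = 180.8.
ΔQ = 217.1852 − 184 = 33.1852; wedge = 203.2 − 180.8 = 22.4.
Deadweight loss = ½ × 33.1852 × 22.4 = $371.67 thousand.

$371.67 thousand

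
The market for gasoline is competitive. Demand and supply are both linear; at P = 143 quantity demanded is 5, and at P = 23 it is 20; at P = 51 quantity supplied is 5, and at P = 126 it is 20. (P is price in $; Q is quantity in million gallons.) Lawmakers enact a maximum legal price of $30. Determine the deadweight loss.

$826.60 million

Demand slope = (23 − 143)/(20 − 5) = −8, so P = 183 − 8Q.
Supply slope = (126 − 51)/(20 − 5) = 5, so P = 26 + 5Q.
Competitive equilibrium: 183 − 8Q = 26 + 5Q → Q* = 12.0769, P* = 86.3846.
At the ceiling P = 30, quantity supplied = (30 − 26)/5 = 0.8.
Willingness to pay at Q' = 0.8: 183 − 8·0.8 = 176.6.
ΔQ = 12.0769 − 0.8 = 11.2769; wedge = 176.6 − 30 = 146.6.
Welfare loss = ½ × 11.2769 × 146.6 = $826.60 million.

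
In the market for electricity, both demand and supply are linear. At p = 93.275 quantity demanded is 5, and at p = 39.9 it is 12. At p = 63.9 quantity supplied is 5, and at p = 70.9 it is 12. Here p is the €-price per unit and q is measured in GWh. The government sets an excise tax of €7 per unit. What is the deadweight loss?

Demand slope = (39.9 − 93.275)/(12 − 5) = −7.625, so p = 131.4 − 7.625q.
Supply slope = (70.9 − 63.9)/(12 − 5) = 1, so p = 58.9 + q.
Competitive equilibrium: 131.4 − 7.625q = 58.9 + q → q* = 8.4058, p* = 67.3058.
With the tax, the buyer price exceeds the seller price by 7: (131.4 − 7.625q) − (58.9 + q) = 7 → q' = 7.5942.
Δq = 8.4058 − 7.5942 = 0.8116; the wedge equals the tax, 7.
Welfare loss = ½ × 0.8116 × 7 = €2.84.

€2.84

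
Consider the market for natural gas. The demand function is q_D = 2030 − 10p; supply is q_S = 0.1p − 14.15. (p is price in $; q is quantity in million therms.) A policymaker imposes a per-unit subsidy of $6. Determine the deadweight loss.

In inverse form: demand p = 203 − 0.1q, supply p = 141.5 + 10q.
Competitive equilibrium: 203 − 0.1q = 141.5 + 10q → q* = 6.0891, p* = 202.3911.
The subsidy lowers effective supply by 6: p = 135.5 + 10q.
New quantity: 203 − 0.1q = 135.5 + 10q → q' = 6.6832.
Overproduction Δq = 6.6832 − 6.0891 = 0.5941; wedge = subsidy = 6.
DWL = ½ × 0.5941 × 6 = $1.78 million.

$1.78 million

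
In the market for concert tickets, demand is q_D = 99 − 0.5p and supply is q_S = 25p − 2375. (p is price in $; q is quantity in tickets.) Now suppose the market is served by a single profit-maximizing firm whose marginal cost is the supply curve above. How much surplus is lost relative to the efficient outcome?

$637.25

In inverse form: demand p = 198 − 2q, supply p = 95 + 0.04q.
Competitive equilibrium: 198 − 2q = 95 + 0.04q → q* = 50.4902, p* = 97.01961.
Marginal revenue: MR = 198 − 4q. Set MR = MC: 198 − 4q = 95 + 0.04q → q_m = 25.49505.
Price p_m = 198 − 2·25.49505 = 147.0099; MC(q_m) = 95 + 0.04·25.49505 = 96.0198.
Competitive q* = 50.4902, so Δq = 24.99515; wedge = 147.0099 − 96.0198 = 50.9901.
Welfare loss = ½ × 24.99515 × 50.9901 = $637.25.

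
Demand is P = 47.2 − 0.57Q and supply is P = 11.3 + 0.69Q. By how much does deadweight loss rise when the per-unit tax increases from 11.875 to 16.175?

47.86

Competitive equilibrium: 47.2 − 0.57Q = 11.3 + 0.69Q → Q* = 28.4921, P* = 30.9595.
For a per-unit tax t: ΔQ = t/1.26, so DWL = ½·t·(t/1.26) = t²/2.52.
At t = 11.875: DWL = 55.959. At t = 16.175: DWL = 103.822.
Increase = 103.822 − 55.959 = 47.86.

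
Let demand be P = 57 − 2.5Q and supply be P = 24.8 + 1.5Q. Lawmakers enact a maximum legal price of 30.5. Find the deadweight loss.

Competitive equilibrium: 57 − 2.5Q = 24.8 + 1.5Q → Q* = 8.05, P* = 36.875.
At the ceiling P = 30.5, quantity supplied = (30.5 − 24.8)/1.5 = 3.8.
Willingness to pay at Q' = 3.8: 57 − 2.5·3.8 = 47.5.
ΔQ = 8.05 − 3.8 = 4.25; wedge = 47.5 − 30.5 = 17.
DWL = ½ × 4.25 × 17 = 36.125.

36.125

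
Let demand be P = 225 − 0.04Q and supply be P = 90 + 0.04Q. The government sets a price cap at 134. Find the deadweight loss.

Competitive equilibrium: 225 − 0.04Q = 90 + 0.04Q → Q* = 1687.5, P* = 157.5.
At the ceiling P = 134, quantity supplied = (134 − 90)/0.04 = 1100.
Willingness to pay at Q' = 1100: 225 − 0.04·1100 = 181.
ΔQ = 1687.5 − 1100 = 587.5; wedge = 181 − 134 = 47.
DWL = ½ × 587.5 × 47 = 13806.25.

13806.25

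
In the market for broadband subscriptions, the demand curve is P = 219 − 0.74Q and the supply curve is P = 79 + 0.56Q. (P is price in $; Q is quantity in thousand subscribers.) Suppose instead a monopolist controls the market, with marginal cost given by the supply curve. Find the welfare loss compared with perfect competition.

Competitive equilibrium: 219 − 0.74Q = 79 + 0.56Q → Q* = 107.6923, P* = 139.3077.
Marginal revenue: MR = 219 − 1.48Q. Set MR = MC: 219 − 1.48Q = 79 + 0.56Q → Q_m = 68.6275.
Price P_m = 219 − 0.74·68.6275 = 168.2157; MC(Q_m) = 79 + 0.56·68.6275 = 117.4314.
Competitive Q* = 107.6923, so ΔQ = 39.0648; wedge = 168.2157 − 117.4314 = 50.7843.
The triangle = ½ × 39.0648 × 50.7843 = $991.94 thousand.

$991.94 thousand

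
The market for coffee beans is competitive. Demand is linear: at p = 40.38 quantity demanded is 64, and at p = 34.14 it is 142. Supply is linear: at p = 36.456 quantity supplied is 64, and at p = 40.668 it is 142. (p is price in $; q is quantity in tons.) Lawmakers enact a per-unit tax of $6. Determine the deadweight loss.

$134.33

Demand slope = (34.14 − 40.38)/(142 − 64) = −0.08, so p = 45.5 − 0.08q.
Supply slope = (40.668 − 36.456)/(142 − 64) = 0.054, so p = 33 + 0.054q.
Competitive equilibrium: 45.5 − 0.08q = 33 + 0.054q → q* = 93.2836, p* = 38.0373.
With the tax, the buyer price exceeds the seller price by 6: (45.5 − 0.08q) − (33 + 0.054q) = 6 → q' = 48.5075.
Δq = 93.2836 − 48.5075 = 44.7761; the wedge equals the tax, 6.
DWL = ½ × 44.7761 × 6 = $134.33.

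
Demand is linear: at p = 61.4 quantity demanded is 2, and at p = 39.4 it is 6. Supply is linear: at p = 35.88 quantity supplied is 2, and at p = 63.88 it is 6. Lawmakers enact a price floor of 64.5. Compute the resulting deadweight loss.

Demand slope = (39.4 − 61.4)/(6 − 2) = −5.5, so p = 72.4 − 5.5q.
Supply slope = (63.88 − 35.88)/(6 − 2) = 7, so p = 21.88 + 7q.
Competitive equilibrium: 72.4 − 5.5q = 21.88 + 7q → q* = 4.0416, p* = 50.1712.
At the floor p = 64.5, quantity demanded = (72.4 − 64.5)/5.5 = 1.4364.
Sellers' marginal cost at q' = 1.4364: 21.88 + 7·1.4364 = 31.9348.
Δq = 4.0416 − 1.4364 = 2.6052; wedge = 64.5 − 31.9348 = 32.5652.
The triangle = ½ × 2.6052 × 32.5652 = 42.42.

42.42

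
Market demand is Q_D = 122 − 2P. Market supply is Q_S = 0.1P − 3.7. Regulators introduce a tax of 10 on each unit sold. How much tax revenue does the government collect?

13.33

In inverse form: demand P = 61 − 0.5Q, supply P = 37 + 10Q.
Competitive equilibrium: 61 − 0.5Q = 37 + 10Q → Q* = 2.2857, P* = 59.8571.
With the tax, the buyer price exceeds the seller price by 10: (61 − 0.5Q) − (37 + 10Q) = 10 → Q' = 1.3333.
Tax revenue = 10 × 1.3333 = 13.33.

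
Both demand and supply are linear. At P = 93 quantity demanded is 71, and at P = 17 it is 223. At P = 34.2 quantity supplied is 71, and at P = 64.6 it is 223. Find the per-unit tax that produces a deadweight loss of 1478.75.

45.5

Demand slope = (17 − 93)/(223 − 71) = −0.5, so P = 128.5 − 0.5Q.
Supply slope = (64.6 − 34.2)/(223 − 71) = 0.2, so P = 20 + 0.2Q.
Competitive equilibrium: 128.5 − 0.5Q = 20 + 0.2Q → Q* = 155, P* = 51.
A tax t gives ΔQ = t/0.7 and wedge t, so DWL = t²/1.4.
t²/1.4 = 1478.75 → t² = 2070.25 → t = 45.5.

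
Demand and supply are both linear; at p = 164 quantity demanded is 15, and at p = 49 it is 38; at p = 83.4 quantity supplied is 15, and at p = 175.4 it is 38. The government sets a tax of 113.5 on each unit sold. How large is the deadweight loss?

715.68

Demand slope = (49 − 164)/(38 − 15) = −5, so p = 239 − 5q.
Supply slope = (175.4 − 83.4)/(38 − 15) = 4, so p = 23.4 + 4q.
Competitive equilibrium: 239 − 5q = 23.4 + 4q → q* = 23.95556, p* = 119.22222.
With the tax, the buyer price exceeds the seller price by 113.5: (239 − 5q) − (23.4 + 4q) = 113.5 → q' = 11.34444.
Δq = 23.95556 − 11.34444 = 12.61112; the wedge equals the tax, 113.5.
Deadweight loss = ½ × 12.61112 × 113.5 = 715.68.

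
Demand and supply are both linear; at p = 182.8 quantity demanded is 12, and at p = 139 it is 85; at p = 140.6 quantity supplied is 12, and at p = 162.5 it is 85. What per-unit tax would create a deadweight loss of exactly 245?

Demand slope = (139 − 182.8)/(85 − 12) = −0.6, so p = 190 − 0.6q.
Supply slope = (162.5 − 140.6)/(85 − 12) = 0.3, so p = 137 + 0.3q.
Competitive equilibrium: 190 − 0.6q = 137 + 0.3q → q* = 58.8889, p* = 154.6667.
A tax t gives Δq = t/0.9 and wedge t, so DWL = t²/1.8.
t²/1.8 = 245 → t² = 441 → t = 21.

21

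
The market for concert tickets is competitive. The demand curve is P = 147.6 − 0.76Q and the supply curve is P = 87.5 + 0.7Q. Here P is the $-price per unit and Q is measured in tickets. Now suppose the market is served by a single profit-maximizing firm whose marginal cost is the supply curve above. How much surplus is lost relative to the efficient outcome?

Competitive equilibrium: 147.6 − 0.76Q = 87.5 + 0.7Q → Q* = 41.1644, P* = 116.3151.
Marginal revenue: MR = 147.6 − 1.52Q. Set MR = MC: 147.6 − 1.52Q = 87.5 + 0.7Q → Q_m = 27.0721.
Price P_m = 147.6 − 0.76·27.0721 = 127.0252; MC(Q_m) = 87.5 + 0.7·27.0721 = 106.4505.
Competitive Q* = 41.1644, so ΔQ = 14.0923; wedge = 127.0252 − 106.4505 = 20.5747.
The triangle = ½ × 14.0923 × 20.5747 = $144.97.

$144.97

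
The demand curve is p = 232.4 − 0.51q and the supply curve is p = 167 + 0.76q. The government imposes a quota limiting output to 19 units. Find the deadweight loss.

Competitive equilibrium: 232.4 − 0.51q = 167 + 0.76q → q* = 51.4961, p* = 206.137.
At q = 19: demand price = 232.4 − 0.51·19 = 222.71; supply price = 167 + 0.76·19 = 181.44.
Δq = 51.4961 − 19 = 32.4961; wedge = 222.71 − 181.44 = 41.27.
Welfare loss = ½ × 32.4961 × 41.27 = 670.56.

670.56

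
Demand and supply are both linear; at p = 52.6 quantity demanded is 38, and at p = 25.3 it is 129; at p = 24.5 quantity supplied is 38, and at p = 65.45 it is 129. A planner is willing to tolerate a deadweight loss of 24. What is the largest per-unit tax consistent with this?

6

Demand slope = (25.3 − 52.6)/(129 − 38) = −0.3, so p = 64 − 0.3q.
Supply slope = (65.45 − 24.5)/(129 − 38) = 0.45, so p = 7.4 + 0.45q.
Competitive equilibrium: 64 − 0.3q = 7.4 + 0.45q → q* = 75.4667, p* = 41.36.
A tax t gives Δq = t/0.75 and wedge t, so DWL = t²/1.5.
t²/1.5 = 24 → t² = 36 → t = 6.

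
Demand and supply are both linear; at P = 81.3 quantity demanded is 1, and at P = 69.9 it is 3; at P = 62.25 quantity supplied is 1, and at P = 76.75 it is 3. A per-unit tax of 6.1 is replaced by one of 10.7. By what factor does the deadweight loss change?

3.077

Demand slope = (69.9 − 81.3)/(3 − 1) = −5.7, so P = 87 − 5.7Q.
Supply slope = (76.75 − 62.25)/(3 − 1) = 7.25, so P = 55 + 7.25Q.
Competitive equilibrium: 87 − 5.7Q = 55 + 7.25Q → Q* = 2.471, P* = 72.9151.
For a per-unit tax t: ΔQ = t/12.95, so DWL = ½·t·(t/12.95) = t²/25.9.
At t = 6.1: DWL = 1.437. At t = 10.7: DWL = 4.420.
Ratio = (10.7/6.1)² = 3.077.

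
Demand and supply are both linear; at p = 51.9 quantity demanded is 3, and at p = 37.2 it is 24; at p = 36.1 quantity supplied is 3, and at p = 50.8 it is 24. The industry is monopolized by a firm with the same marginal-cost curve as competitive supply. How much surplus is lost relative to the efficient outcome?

15.87

Demand slope = (37.2 − 51.9)/(24 − 3) = −0.7, so p = 54 − 0.7q.
Supply slope = (50.8 − 36.1)/(24 − 3) = 0.7, so p = 34 + 0.7q.
Competitive equilibrium: 54 − 0.7q = 34 + 0.7q → q* = 14.2857, p* = 44.
Marginal revenue: MR = 54 − 1.4q. Set MR = MC: 54 − 1.4q = 34 + 0.7q → q_m = 9.5238.
Price p_m = 54 − 0.7·9.5238 = 47.3333; MC(q_m) = 34 + 0.7·9.5238 = 40.6667.
Competitive q* = 14.2857, so Δq = 4.7619; wedge = 47.3333 − 40.6667 = 6.6666.
The triangle = ½ × 4.7619 × 6.6666 = 15.87.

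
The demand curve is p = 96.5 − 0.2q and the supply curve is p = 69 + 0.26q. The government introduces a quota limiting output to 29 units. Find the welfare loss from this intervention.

Competitive equilibrium: 96.5 − 0.2q = 69 + 0.26q → q* = 59.7826, p* = 84.5435.
At q = 29: demand price = 96.5 − 0.2·29 = 90.7; supply price = 69 + 0.26·29 = 76.54.
Δq = 59.7826 − 29 = 30.7826; wedge = 90.7 − 76.54 = 14.16.
The triangle = ½ × 30.7826 × 14.16 = 217.94.

217.94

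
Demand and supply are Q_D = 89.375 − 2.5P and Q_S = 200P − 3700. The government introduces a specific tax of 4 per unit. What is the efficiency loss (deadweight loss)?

In inverse form: demand P = 35.75 − 0.4Q, supply P = 18.5 + 0.005Q.
Competitive equilibrium: 35.75 − 0.4Q = 18.5 + 0.005Q → Q* = 42.5926, P* = 18.713.
With the tax, the buyer price exceeds the seller price by 4: (35.75 − 0.4Q) − (18.5 + 0.005Q) = 4 → Q' = 32.716.
ΔQ = 42.5926 − 32.716 = 9.8766; the wedge equals the tax, 4.
Welfare loss = ½ × 9.8766 × 4 = 19.75.

19.75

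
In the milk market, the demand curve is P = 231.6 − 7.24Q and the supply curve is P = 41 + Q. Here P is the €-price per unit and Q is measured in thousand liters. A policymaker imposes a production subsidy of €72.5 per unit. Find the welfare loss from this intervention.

Competitive equilibrium: 231.6 − 7.24Q = 41 + Q → Q* = 23.1311, P* = 64.1311.
The subsidy lowers effective supply by 72.5: P = Q − 31.5.
New quantity: 231.6 − 7.24Q = Q − 31.5 → Q' = 31.9296.
Overproduction ΔQ = 31.9296 − 23.1311 = 8.7985; wedge = subsidy = 72.5.
DWL = ½ × 8.7985 × 72.5 = €318.95 thousand.

€318.95 thousand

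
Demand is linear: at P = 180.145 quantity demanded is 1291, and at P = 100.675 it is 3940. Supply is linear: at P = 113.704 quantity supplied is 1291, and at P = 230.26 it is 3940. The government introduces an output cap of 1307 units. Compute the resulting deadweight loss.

Demand slope = (100.675 − 180.145)/(3940 − 1291) = −0.03, so P = 218.875 − 0.03Q.
Supply slope = (230.26 − 113.704)/(3940 − 1291) = 0.044, so P = 56.9 + 0.044Q.
Competitive equilibrium: 218.875 − 0.03Q = 56.9 + 0.044Q → Q* = 2188.8514, P* = 153.2095.
At Q = 1307: demand price = 218.875 − 0.03·1307 = 179.665; supply price = 56.9 + 0.044·1307 = 114.408.
ΔQ = 2188.8514 − 1307 = 881.8514; wedge = 179.665 − 114.408 = 65.257.
Welfare loss = ½ × 881.8514 × 65.257 = 28773.49.

28773.49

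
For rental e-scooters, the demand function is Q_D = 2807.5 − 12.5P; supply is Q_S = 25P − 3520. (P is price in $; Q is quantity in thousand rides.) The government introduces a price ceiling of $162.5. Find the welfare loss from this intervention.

In inverse form: demand P = 224.6 − 0.08Q, supply P = 140.8 + 0.04Q.
Competitive equilibrium: 224.6 − 0.08Q = 140.8 + 0.04Q → Q* = 698.3333, P* = 168.7333.
At the ceiling P = 162.5, quantity supplied = (162.5 − 140.8)/0.04 = 542.5.
Willingness to pay at Q' = 542.5: 224.6 − 0.08·542.5 = 181.2.
ΔQ = 698.3333 − 542.5 = 155.8333; wedge = 181.2 − 162.5 = 18.7.
DWL = ½ × 155.8333 × 18.7 = $1457.04 thousand.

$1457.04 thousand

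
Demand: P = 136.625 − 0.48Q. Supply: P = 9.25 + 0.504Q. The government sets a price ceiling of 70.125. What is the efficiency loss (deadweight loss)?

36.92

Competitive equilibrium: 136.625 − 0.48Q = 9.25 + 0.504Q → Q* = 129.4461, P* = 74.4909.
At the ceiling P = 70.125, quantity supplied = (70.125 − 9.25)/0.504 = 120.7837.
Willingness to pay at Q' = 120.7837: 136.625 − 0.48·120.7837 = 78.6488.
ΔQ = 129.4461 − 120.7837 = 8.6624; wedge = 78.6488 − 70.125 = 8.5238.
Welfare loss = ½ × 8.6624 × 8.5238 = 36.92.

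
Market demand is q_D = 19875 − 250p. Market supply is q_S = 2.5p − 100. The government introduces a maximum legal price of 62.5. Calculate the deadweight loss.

348.27

In inverse form: demand p = 79.5 − 0.004q, supply p = 40 + 0.4q.
Competitive equilibrium: 79.5 − 0.004q = 40 + 0.4q → q* = 97.7723, p* = 79.1089.
At the ceiling p = 62.5, quantity supplied = (62.5 − 40)/0.4 = 56.25.
Willingness to pay at q' = 56.25: 79.5 − 0.004·56.25 = 79.275.
Δq = 97.7723 − 56.25 = 41.5223; wedge = 79.275 − 62.5 = 16.775.
Welfare loss = ½ × 41.5223 × 16.775 = 348.27.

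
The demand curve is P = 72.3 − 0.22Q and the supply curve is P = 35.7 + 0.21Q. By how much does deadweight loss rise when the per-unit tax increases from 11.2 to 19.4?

Competitive equilibrium: 72.3 − 0.22Q = 35.7 + 0.21Q → Q* = 85.1163, P* = 53.5744.
For a per-unit tax t: ΔQ = t/0.43, so DWL = ½·t·(t/0.43) = t²/0.86.
At t = 11.2: DWL = 145.86. At t = 19.4: DWL = 437.628.
Increase = 437.628 − 145.86 = 291.77.

291.77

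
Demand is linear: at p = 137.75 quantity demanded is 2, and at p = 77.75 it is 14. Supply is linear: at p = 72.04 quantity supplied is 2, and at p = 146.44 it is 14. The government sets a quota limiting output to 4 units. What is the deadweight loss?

83.74

Demand slope = (77.75 − 137.75)/(14 − 2) = −5, so p = 147.75 − 5q.
Supply slope = (146.44 − 72.04)/(14 − 2) = 6.2, so p = 59.64 + 6.2q.
Competitive equilibrium: 147.75 − 5q = 59.64 + 6.2q → q* = 7.867, p* = 108.4152.
At q = 4: demand price = 147.75 − 5·4 = 127.75; supply price = 59.64 + 6.2·4 = 84.44.
Δq = 7.867 − 4 = 3.867; wedge = 127.75 − 84.44 = 43.31.
The triangle = ½ × 3.867 × 43.31 = 83.74.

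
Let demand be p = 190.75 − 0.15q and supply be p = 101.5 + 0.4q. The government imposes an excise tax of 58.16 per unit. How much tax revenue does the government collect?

3287.63

Competitive equilibrium: 190.75 − 0.15q = 101.5 + 0.4q → q* = 162.2727, p* = 166.4091.
With the tax, the buyer price exceeds the seller price by 58.16: (190.75 − 0.15q) − (101.5 + 0.4q) = 58.16 → q' = 56.5273.
Tax revenue = 58.16 × 56.5273 = 3287.63.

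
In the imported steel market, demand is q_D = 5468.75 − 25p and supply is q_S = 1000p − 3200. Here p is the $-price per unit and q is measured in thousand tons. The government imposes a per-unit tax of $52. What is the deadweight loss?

$32975.61 thousand

In inverse form: demand p = 218.75 − 0.04q, supply p = 3.2 + 0.001q.
Competitive equilibrium: 218.75 − 0.04q = 3.2 + 0.001q → q* = 5257.3171, p* = 8.4573.
With the tax, the buyer price exceeds the seller price by 52: (218.75 − 0.04q) − (3.2 + 0.001q) = 52 → q' = 3989.0244.
Δq = 5257.3171 − 3989.0244 = 1268.2927; the wedge equals the tax, 52.
Welfare loss = ½ × 1268.2927 × 52 = $32975.61 thousand.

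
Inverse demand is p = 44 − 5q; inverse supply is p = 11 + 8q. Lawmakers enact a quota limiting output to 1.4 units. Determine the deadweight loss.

8.42

Competitive equilibrium: 44 − 5q = 11 + 8q → q* = 2.5385, p* = 31.3077.
At q = 1.4: demand price = 44 − 5·1.4 = 37; supply price = 11 + 8·1.4 = 22.2.
Δq = 2.5385 − 1.4 = 1.1385; wedge = 37 − 22.2 = 14.8.
The triangle = ½ × 1.1385 × 14.8 = 8.42.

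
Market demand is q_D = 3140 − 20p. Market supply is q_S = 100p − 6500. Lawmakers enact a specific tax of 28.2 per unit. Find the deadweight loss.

6627

In inverse form: demand p = 157 − 0.05q, supply p = 65 + 0.01q.
Competitive equilibrium: 157 − 0.05q = 65 + 0.01q → q* = 1533.3333, p* = 80.3333.
With the tax, the buyer price exceeds the seller price by 28.2: (157 − 0.05q) − (65 + 0.01q) = 28.2 → q' = 1063.3333.
Δq = 1533.3333 − 1063.3333 = 470; the wedge equals the tax, 28.2.
The triangle = ½ × 470 × 28.2 = 6627.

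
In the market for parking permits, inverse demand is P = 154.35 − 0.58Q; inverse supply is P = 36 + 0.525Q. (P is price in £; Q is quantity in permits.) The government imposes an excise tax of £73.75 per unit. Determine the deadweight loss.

Competitive equilibrium: 154.35 − 0.58Q = 36 + 0.525Q → Q* = 107.1041, P* = 92.2296.
With the tax, the buyer price exceeds the seller price by 73.75: (154.35 − 0.58Q) − (36 + 0.525Q) = 73.75 → Q' = 40.362.
ΔQ = 107.1041 − 40.362 = 66.7421; the wedge equals the tax, 73.75.
Welfare loss = ½ × 66.7421 × 73.75 = £2461.11.

£2461.11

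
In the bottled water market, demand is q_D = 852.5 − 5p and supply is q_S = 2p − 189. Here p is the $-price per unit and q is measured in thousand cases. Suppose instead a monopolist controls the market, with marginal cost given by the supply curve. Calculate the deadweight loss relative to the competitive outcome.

$203.74 thousand

In inverse form: demand p = 170.5 − 0.2q, supply p = 94.5 + 0.5q.
Competitive equilibrium: 170.5 − 0.2q = 94.5 + 0.5q → q* = 108.5714, p* = 148.7857.
Marginal revenue: MR = 170.5 − 0.4q. Set MR = MC: 170.5 − 0.4q = 94.5 + 0.5q → q_m = 84.4444.
Price p_m = 170.5 − 0.2·84.4444 = 153.6111; MC(q_m) = 94.5 + 0.5·84.4444 = 136.7222.
Competitive q* = 108.5714, so Δq = 24.127; wedge = 153.6111 − 136.7222 = 16.8889.
DWL = ½ × 24.127 × 16.8889 = $203.74 thousand.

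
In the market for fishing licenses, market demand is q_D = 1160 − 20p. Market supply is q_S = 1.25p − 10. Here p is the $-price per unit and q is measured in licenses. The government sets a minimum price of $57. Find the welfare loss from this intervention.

$640.59

In inverse form: demand p = 58 − 0.05q, supply p = 8 + 0.8q.
Competitive equilibrium: 58 − 0.05q = 8 + 0.8q → q* = 58.8235, p* = 55.0588.
At the floor p = 57, quantity demanded = (58 − 57)/0.05 = 20.
Sellers' marginal cost at q' = 20: 8 + 0.8·20 = 24.
Δq = 58.8235 − 20 = 38.8235; wedge = 57 − 24 = 33.
The triangle = ½ × 38.8235 × 33 = $640.59.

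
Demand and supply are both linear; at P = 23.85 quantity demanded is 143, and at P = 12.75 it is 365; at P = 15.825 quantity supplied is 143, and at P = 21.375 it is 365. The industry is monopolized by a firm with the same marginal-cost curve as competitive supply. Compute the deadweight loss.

375

Demand slope = (12.75 − 23.85)/(365 − 143) = −0.05, so P = 31 − 0.05Q.
Supply slope = (21.375 − 15.825)/(365 − 143) = 0.025, so P = 12.25 + 0.025Q.
Competitive equilibrium: 31 − 0.05Q = 12.25 + 0.025Q → Q* = 250, P* = 18.5.
Marginal revenue: MR = 31 − 0.1Q. Set MR = MC: 31 − 0.1Q = 12.25 + 0.025Q → Q_m = 150.
Price P_m = 31 − 0.05·150 = 23.5; MC(Q_m) = 12.25 + 0.025·150 = 16.
Competitive Q* = 250, so ΔQ = 100; wedge = 23.5 − 16 = 7.5.
Deadweight loss = ½ × 100 × 7.5 = 375.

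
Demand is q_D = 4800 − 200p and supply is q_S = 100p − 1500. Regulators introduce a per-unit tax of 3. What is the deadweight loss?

300

In inverse form: demand p = 24 − 0.005q, supply p = 15 + 0.01q.
Competitive equilibrium: 24 − 0.005q = 15 + 0.01q → q* = 600, p* = 21.
With the tax, the buyer price exceeds the seller price by 3: (24 − 0.005q) − (15 + 0.01q) = 3 → q' = 400.
Δq = 600 − 400 = 200; the wedge equals the tax, 3.
Welfare loss = ½ × 200 × 3 = 300.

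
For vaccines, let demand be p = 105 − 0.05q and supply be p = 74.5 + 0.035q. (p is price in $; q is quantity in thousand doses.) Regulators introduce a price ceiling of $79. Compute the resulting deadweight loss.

$2253.18 thousand

Competitive equilibrium: 105 − 0.05q = 74.5 + 0.035q → q* = 358.8235, p* = 87.0588.
At the ceiling p = 79, quantity supplied = (79 − 74.5)/0.035 = 128.5714.
Willingness to pay at q' = 128.5714: 105 − 0.05·128.5714 = 98.5714.
Δq = 358.8235 − 128.5714 = 230.2521; wedge = 98.5714 − 79 = 19.5714.
Welfare loss = ½ × 230.2521 × 19.5714 = $2253.18 thousand.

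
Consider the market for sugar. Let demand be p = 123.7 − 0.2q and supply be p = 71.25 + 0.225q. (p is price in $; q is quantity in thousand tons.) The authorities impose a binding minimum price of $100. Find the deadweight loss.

$5.13 thousand

Competitive equilibrium: 123.7 − 0.2q = 71.25 + 0.225q → q* = 123.4118, p* = 99.0176.
At the floor p = 100, quantity demanded = (123.7 − 100)/0.2 = 118.5.
Sellers' marginal cost at q' = 118.5: 71.25 + 0.225·118.5 = 97.9125.
Δq = 123.4118 − 118.5 = 4.9118; wedge = 100 − 97.9125 = 2.0875.
DWL = ½ × 4.9118 × 2.0875 = $5.13 thousand.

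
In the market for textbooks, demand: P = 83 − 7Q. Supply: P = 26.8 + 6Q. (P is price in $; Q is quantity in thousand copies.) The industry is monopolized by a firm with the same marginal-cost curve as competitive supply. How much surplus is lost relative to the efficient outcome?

$14.88 thousand

Competitive equilibrium: 83 − 7Q = 26.8 + 6Q → Q* = 4.3231, P* = 52.7385.
Marginal revenue: MR = 83 − 14Q. Set MR = MC: 83 − 14Q = 26.8 + 6Q → Q_m = 2.81.
Price P_m = 83 − 7·2.81 = 63.33; MC(Q_m) = 26.8 + 6·2.81 = 43.66.
Competitive Q* = 4.3231, so ΔQ = 1.5131; wedge = 63.33 − 43.66 = 19.67.
Welfare loss = ½ × 1.5131 × 19.67 = $14.88 thousand.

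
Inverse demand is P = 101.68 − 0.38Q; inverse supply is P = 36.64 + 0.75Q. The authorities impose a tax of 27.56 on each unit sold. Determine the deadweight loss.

336.09

Competitive equilibrium: 101.68 − 0.38Q = 36.64 + 0.75Q → Q* = 57.5575, P* = 79.8081.
With the tax, the buyer price exceeds the seller price by 27.56: (101.68 − 0.38Q) − (36.64 + 0.75Q) = 27.56 → Q' = 33.1681.
ΔQ = 57.5575 − 33.1681 = 24.3894; the wedge equals the tax, 27.56.
DWL = ½ × 24.3894 × 27.56 = 336.09.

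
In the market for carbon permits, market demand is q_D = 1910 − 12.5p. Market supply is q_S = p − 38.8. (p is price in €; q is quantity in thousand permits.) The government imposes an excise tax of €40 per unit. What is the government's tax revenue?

€2740.74 thousand

In inverse form: demand p = 152.8 − 0.08q, supply p = 38.8 + q.
Competitive equilibrium: 152.8 − 0.08q = 38.8 + q → q* = 105.5556, p* = 144.3556.
With the tax, the buyer price exceeds the seller price by 40: (152.8 − 0.08q) − (38.8 + q) = 40 → q' = 68.5185.
Tax revenue = 40 × 68.5185 = €2740.74 thousand.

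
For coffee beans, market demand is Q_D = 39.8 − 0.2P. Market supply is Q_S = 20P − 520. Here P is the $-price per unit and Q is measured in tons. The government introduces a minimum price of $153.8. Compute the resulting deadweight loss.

$1605.69

In inverse form: demand P = 199 − 5Q, supply P = 26 + 0.05Q.
Competitive equilibrium: 199 − 5Q = 26 + 0.05Q → Q* = 34.2574, P* = 27.7129.
At the floor P = 153.8, quantity demanded = (199 − 153.8)/5 = 9.04.
Sellers' marginal cost at Q' = 9.04: 26 + 0.05·9.04 = 26.452.
ΔQ = 34.2574 − 9.04 = 25.2174; wedge = 153.8 − 26.452 = 127.348.
Deadweight loss = ½ × 25.2174 × 127.348 = $1605.69.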